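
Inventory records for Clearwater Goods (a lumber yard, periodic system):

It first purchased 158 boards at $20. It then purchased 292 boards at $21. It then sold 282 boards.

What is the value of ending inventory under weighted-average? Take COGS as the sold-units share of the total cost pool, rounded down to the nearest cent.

Ending inventory = $3,469.02

Sale 1, sell 282: 282/450 × $9,292.00 → $5,822.98
Ending inventory (cost pool remaining) = $3,469.02
Check: goods available $9,292.00 = COGS $5,822.98 + ending $3,469.02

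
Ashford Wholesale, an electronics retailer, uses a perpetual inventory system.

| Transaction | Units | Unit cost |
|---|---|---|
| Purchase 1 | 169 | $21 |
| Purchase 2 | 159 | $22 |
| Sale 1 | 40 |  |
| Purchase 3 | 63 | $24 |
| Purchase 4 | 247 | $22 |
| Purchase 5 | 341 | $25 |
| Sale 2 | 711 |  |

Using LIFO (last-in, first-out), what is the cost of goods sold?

Sale 1 (40) [LIFO — newest first]: 40 @ $22 = $880
Sale 2 (711) [LIFO — newest first]: 341 @ $25 + 247 @ $22 + 63 @ $24 + 60 @ $22 = $16,791
Total COGS = $880 + $16,791 = $17,671
Ending inventory: 169 @ $21 + 59 @ $22 = $4,847

COGS = $17,671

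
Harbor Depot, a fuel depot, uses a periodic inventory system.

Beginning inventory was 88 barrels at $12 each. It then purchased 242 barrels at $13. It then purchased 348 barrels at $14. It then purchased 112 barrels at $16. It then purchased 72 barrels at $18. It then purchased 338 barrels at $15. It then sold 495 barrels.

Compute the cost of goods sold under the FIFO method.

Sale 1 (495) [FIFO — oldest first]: 88 @ $12 + 242 @ $13 + 165 @ $14 = $6,512
Ending inventory: 183 @ $14 + 112 @ $16 + 72 @ $18 + 338 @ $15 = $10,720
Check: goods available $17,232 = COGS $6,512 + ending $10,720

COGS = $6,512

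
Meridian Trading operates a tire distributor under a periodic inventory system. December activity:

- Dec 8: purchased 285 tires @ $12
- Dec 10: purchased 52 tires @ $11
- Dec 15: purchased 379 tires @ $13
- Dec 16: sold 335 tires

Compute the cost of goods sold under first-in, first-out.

Dec 16, 335 sold [FIFO — oldest first]: 285 @ $12 + 50 @ $11 = $3,970
Ending inventory: 2 @ $11 + 379 @ $13 = $4,949
Check: goods available $8,919 = COGS $3,970 + ending $4,949

COGS = $3,970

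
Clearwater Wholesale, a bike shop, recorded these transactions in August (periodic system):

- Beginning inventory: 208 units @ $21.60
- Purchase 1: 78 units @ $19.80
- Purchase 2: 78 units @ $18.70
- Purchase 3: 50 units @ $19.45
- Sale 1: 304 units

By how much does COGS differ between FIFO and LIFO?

FIFO COGS: 208 @ $21.60 + 78 @ $19.80 + 18 @ $18.70 = $6,373.80
LIFO COGS: 50 @ $19.45 + 78 @ $18.70 + 78 @ $19.80 + 98 @ $21.60 = $6,092.30
Difference = |$6,373.80 − $6,092.30| = $281.50

$281.50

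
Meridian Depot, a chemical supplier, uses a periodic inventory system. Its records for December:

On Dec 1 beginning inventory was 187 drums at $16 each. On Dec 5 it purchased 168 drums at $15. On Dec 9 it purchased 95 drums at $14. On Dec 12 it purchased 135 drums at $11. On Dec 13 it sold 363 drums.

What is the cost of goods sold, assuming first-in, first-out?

Dec 13, 363 sold [FIFO — oldest first]: 187 @ $16 + 168 @ $15 + 8 @ $14 = $5,624
Ending inventory: 87 @ $14 + 135 @ $11 = $2,703

COGS = $5,624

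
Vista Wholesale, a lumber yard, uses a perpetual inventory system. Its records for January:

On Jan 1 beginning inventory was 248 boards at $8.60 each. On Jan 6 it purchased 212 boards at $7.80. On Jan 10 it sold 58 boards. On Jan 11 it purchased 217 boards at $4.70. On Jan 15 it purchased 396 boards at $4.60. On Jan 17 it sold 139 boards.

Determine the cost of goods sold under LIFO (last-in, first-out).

COGS = $1,091.80

Jan 10, 58 sold [LIFO — newest first]: 58 @ $7.80 = $452.40
Jan 17, 139 sold [LIFO — newest first]: 139 @ $4.60 = $639.40
Total COGS = $452.40 + $639.40 = $1,091.80
Ending inventory: 248 @ $8.60 + 154 @ $7.80 + 217 @ $4.70 + 257 @ $4.60 = $5,536.10
Check: goods available $6,627.90 = COGS $1,091.80 + ending $5,536.10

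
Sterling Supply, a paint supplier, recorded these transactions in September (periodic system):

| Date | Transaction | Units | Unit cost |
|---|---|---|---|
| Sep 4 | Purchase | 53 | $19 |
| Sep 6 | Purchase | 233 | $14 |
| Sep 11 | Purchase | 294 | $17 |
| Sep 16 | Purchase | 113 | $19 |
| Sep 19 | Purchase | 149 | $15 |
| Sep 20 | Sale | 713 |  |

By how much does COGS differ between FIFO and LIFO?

FIFO COGS: 53 @ $19 + 233 @ $14 + 294 @ $17 + 113 @ $19 + 20 @ $15 = $11,714
LIFO COGS: 149 @ $15 + 113 @ $19 + 294 @ $17 + 157 @ $14 = $11,578
Difference = |$11,714 − $11,578| = $136

$136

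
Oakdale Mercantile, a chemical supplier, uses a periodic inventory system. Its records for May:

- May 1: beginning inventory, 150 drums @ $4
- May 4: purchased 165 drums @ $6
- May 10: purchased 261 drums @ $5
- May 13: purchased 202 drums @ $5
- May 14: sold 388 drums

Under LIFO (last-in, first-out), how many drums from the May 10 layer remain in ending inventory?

75

May 14, 388 sold [LIFO — newest first]: 202 @ $5 + 186 @ $5 = $1,940
Ending inventory: 150 @ $4 + 165 @ $6 + 75 @ $5 = $1,965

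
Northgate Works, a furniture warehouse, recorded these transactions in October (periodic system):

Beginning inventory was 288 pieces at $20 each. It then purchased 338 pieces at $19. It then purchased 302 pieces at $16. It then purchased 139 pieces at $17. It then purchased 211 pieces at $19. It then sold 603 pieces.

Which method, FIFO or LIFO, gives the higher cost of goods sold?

FIFO COGS: 288 @ $20 + 315 @ $19 = $11,745
LIFO COGS: 211 @ $19 + 139 @ $17 + 253 @ $16 = $10,420

FIFO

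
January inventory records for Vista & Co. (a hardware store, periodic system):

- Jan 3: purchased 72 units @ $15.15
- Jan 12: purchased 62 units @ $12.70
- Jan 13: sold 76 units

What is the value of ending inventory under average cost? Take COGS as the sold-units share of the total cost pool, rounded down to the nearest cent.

Jan 13, sell 76: 76/134 × $1,878.20 → $1,065.24
Ending inventory (cost pool remaining) = $812.96
Check: goods available $1,878.20 = COGS $1,065.24 + ending $812.96

Ending inventory = $812.96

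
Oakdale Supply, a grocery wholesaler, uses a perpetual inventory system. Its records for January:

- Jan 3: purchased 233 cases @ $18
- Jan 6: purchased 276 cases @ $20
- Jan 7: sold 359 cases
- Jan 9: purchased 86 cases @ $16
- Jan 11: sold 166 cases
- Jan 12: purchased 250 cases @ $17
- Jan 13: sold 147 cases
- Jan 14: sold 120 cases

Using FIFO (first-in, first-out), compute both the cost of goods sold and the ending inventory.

COGS = $14,439; ending inventory = $901

Jan 7, 359 sold [FIFO — oldest first]: 233 @ $18 + 126 @ $20 = $6,714
Jan 11, 166 sold [FIFO — oldest first]: 150 @ $20 + 16 @ $16 = $3,256
Jan 13, 147 sold [FIFO — oldest first]: 70 @ $16 + 77 @ $17 = $2,429
Jan 14, 120 sold [FIFO — oldest first]: 120 @ $17 = $2,040
Total COGS = $6,714 + $3,256 + $2,429 + $2,040 = $14,439
Ending inventory: 53 @ $17 = $901
Check: goods available $15,340 = COGS $14,439 + ending $901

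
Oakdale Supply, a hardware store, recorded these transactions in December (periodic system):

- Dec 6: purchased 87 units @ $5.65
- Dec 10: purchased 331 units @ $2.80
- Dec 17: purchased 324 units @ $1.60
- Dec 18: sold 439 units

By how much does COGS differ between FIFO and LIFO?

FIFO COGS: 87 @ $5.65 + 331 @ $2.80 + 21 @ $1.60 = $1,451.95
LIFO COGS: 324 @ $1.60 + 115 @ $2.80 = $840.40
Difference = |$1,451.95 − $840.40| = $611.55

$611.55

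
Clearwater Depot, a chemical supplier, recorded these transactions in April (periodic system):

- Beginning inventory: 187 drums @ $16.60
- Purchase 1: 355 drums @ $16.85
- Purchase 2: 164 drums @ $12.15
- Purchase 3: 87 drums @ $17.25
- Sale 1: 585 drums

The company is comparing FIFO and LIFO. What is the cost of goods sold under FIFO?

COGS = $9,608.40

FIFO COGS: 187 @ $16.60 + 355 @ $16.85 + 43 @ $12.15 = $9,608.40
LIFO COGS: 87 @ $17.25 + 164 @ $12.15 + 334 @ $16.85 = $9,121.25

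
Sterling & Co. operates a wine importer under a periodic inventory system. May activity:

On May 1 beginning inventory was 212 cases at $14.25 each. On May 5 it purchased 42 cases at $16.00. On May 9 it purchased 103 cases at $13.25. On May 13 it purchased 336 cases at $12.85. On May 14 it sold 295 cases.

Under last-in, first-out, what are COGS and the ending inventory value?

COGS = $3,790.75; ending inventory = $5,584.60

May 14, 295 sold [LIFO — newest first]: 295 @ $12.85 = $3,790.75
Ending inventory: 212 @ $14.25 + 42 @ $16.00 + 103 @ $13.25 + 41 @ $12.85 = $5,584.60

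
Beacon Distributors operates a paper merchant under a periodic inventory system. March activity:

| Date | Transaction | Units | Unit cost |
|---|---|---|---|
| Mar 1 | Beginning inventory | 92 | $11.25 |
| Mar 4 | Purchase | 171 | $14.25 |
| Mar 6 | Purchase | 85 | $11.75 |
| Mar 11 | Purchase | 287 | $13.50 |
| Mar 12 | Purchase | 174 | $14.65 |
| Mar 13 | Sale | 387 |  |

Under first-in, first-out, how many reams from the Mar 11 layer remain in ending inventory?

Mar 13, 387 sold [FIFO — oldest first]: 92 @ $11.25 + 171 @ $14.25 + 85 @ $11.75 + 39 @ $13.50 = $4,997.00
Ending inventory: 248 @ $13.50 + 174 @ $14.65 = $5,897.10

248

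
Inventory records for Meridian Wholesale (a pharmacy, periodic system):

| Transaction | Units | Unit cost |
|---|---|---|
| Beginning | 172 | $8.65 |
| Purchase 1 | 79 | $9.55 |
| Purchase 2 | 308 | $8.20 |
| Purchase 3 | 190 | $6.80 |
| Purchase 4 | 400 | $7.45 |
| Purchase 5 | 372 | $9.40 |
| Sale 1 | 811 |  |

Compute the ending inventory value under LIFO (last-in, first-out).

Sale 1 (811) [LIFO — newest first]: 372 @ $9.40 + 400 @ $7.45 + 39 @ $6.80 = $6,742.00
Ending inventory: 172 @ $8.65 + 79 @ $9.55 + 308 @ $8.20 + 151 @ $6.80 = $5,794.65

Ending inventory = $5,794.65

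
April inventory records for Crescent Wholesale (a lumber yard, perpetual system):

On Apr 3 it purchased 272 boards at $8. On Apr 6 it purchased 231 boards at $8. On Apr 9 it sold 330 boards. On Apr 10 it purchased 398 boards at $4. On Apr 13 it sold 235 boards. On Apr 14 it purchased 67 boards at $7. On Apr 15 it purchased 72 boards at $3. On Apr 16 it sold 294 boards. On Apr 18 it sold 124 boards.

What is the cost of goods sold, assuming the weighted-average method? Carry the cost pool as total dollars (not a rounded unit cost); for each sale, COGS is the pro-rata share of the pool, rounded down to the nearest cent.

COGS = $6,008.65

After Apr 3: 272 on hand, pool $2,176.00 (≈ $8.0000 each)
After Apr 6: 503 on hand, pool $4,024.00 (≈ $8.0000 each)
Apr 9, sell 330: 330/503 × $4,024.00 → $2,640.00
After Apr 10: 571 on hand, pool $2,976.00 (≈ $5.2119 each)
Apr 13, sell 235: 235/571 × $2,976.00 → $1,224.79
After Apr 14: 403 on hand, pool $2,220.21 (≈ $5.5092 each)
After Apr 15: 475 on hand, pool $2,436.21 (≈ $5.1289 each)
Apr 16, sell 294: 294/475 × $2,436.21 → $1,507.88
Apr 18, sell 124: 124/181 × $928.33 → $635.98
Total COGS = $2,640.00 + $1,224.79 + $1,507.88 + $635.98 = $6,008.65
Ending inventory (cost pool remaining) = $292.35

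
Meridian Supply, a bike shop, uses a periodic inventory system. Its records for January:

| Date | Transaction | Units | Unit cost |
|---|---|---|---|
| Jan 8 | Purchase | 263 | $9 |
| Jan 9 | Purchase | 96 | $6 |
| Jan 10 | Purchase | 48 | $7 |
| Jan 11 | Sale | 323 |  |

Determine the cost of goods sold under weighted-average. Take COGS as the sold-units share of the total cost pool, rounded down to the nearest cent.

COGS = $2,602.25

Jan 11, sell 323: 323/407 × $3,279.00 → $2,602.25
Ending inventory (cost pool remaining) = $676.75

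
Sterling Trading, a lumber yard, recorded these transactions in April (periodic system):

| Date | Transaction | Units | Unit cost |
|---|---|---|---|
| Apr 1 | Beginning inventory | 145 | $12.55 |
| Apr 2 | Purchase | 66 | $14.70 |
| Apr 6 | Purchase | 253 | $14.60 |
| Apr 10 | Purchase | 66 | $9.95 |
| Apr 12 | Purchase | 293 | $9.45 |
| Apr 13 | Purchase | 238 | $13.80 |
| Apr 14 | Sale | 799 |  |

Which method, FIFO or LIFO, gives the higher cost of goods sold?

FIFO

FIFO COGS: 145 @ $12.55 + 66 @ $14.70 + 253 @ $14.60 + 66 @ $9.95 + 269 @ $9.45 = $9,682.50
LIFO COGS: 238 @ $13.80 + 293 @ $9.45 + 66 @ $9.95 + 202 @ $14.60 = $9,659.15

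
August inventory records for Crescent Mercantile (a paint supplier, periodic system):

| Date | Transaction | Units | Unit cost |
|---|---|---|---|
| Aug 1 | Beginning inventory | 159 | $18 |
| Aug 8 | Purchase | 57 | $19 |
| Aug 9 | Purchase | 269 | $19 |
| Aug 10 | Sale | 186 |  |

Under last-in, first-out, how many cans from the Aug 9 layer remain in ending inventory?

Aug 10, 186 sold [LIFO — newest first]: 186 @ $19 = $3,534
Ending inventory: 159 @ $18 + 57 @ $19 + 83 @ $19 = $5,522
Check: goods available $9,056 = COGS $3,534 + ending $5,522

83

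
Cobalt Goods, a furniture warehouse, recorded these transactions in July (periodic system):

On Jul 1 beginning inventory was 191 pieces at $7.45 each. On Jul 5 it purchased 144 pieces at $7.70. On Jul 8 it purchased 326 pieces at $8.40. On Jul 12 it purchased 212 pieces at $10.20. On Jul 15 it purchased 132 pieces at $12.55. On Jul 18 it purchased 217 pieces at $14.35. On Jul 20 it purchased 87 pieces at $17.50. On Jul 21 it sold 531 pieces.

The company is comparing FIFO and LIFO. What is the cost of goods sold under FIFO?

FIFO COGS: 191 @ $7.45 + 144 @ $7.70 + 196 @ $8.40 = $4,178.15
LIFO COGS: 87 @ $17.50 + 217 @ $14.35 + 132 @ $12.55 + 95 @ $10.20 = $7,262.05

COGS = $4,178.15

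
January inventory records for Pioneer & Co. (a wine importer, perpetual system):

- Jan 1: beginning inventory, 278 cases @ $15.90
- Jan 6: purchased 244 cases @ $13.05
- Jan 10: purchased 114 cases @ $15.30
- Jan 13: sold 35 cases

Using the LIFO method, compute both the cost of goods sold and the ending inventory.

Jan 13, 35 sold [LIFO — newest first]: 35 @ $15.30 = $535.50
Ending inventory: 278 @ $15.90 + 244 @ $13.05 + 79 @ $15.30 = $8,813.10

COGS = $535.50; ending inventory = $8,813.10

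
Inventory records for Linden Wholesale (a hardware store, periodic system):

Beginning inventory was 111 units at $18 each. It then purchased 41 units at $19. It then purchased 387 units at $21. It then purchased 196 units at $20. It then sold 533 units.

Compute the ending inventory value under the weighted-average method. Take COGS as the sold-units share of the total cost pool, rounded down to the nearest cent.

Sale 1, sell 533: 533/735 × $14,824.00 → $10,749.92
Ending inventory (cost pool remaining) = $4,074.08

Ending inventory = $4,074.08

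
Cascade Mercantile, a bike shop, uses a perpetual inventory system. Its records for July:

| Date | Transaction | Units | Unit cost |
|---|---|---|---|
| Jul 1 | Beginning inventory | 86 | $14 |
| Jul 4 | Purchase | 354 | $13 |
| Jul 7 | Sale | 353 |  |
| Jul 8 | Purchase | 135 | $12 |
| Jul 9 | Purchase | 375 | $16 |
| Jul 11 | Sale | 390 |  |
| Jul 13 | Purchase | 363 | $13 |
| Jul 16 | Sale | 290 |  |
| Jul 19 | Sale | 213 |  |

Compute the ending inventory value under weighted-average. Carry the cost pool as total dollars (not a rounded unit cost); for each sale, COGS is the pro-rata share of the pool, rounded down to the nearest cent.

Ending inventory = $912.05

After Jul 1: 86 on hand, pool $1,204.00 (≈ $14.0000 each)
After Jul 4: 440 on hand, pool $5,806.00 (≈ $13.1955 each)
Jul 7, sell 353: 353/440 × $5,806.00 → $4,657.99
After Jul 8: 222 on hand, pool $2,768.01 (≈ $12.4685 each)
After Jul 9: 597 on hand, pool $8,768.01 (≈ $14.6868 each)
Jul 11, sell 390: 390/597 × $8,768.01 → $5,727.84
After Jul 13: 570 on hand, pool $7,759.17 (≈ $13.6126 each)
Jul 16, sell 290: 290/570 × $7,759.17 → $3,947.64
Jul 19, sell 213: 213/280 × $3,811.53 → $2,899.48
Total COGS = $4,657.99 + $5,727.84 + $3,947.64 + $2,899.48 = $17,232.95
Ending inventory (cost pool remaining) = $912.05
Check: goods available $18,145.00 = COGS $17,232.95 + ending $912.05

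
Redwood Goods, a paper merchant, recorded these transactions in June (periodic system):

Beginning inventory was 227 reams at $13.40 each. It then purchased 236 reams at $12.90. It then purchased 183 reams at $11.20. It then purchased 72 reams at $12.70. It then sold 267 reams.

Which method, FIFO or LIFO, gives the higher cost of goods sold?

FIFO COGS: 227 @ $13.40 + 40 @ $12.90 = $3,557.80
LIFO COGS: 72 @ $12.70 + 183 @ $11.20 + 12 @ $12.90 = $3,118.80

FIFO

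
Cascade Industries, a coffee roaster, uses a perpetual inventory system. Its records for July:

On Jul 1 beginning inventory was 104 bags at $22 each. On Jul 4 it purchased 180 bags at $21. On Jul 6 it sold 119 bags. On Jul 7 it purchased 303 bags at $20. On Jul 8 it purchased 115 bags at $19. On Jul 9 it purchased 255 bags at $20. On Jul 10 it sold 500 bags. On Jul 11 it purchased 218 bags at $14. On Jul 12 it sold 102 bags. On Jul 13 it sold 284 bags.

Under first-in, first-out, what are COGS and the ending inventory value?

Jul 6, 119 sold [FIFO — oldest first]: 104 @ $22 + 15 @ $21 = $2,603
Jul 10, 500 sold [FIFO — oldest first]: 165 @ $21 + 303 @ $20 + 32 @ $19 = $10,133
Jul 12, 102 sold [FIFO — oldest first]: 83 @ $19 + 19 @ $20 = $1,957
Jul 13, 284 sold [FIFO — oldest first]: 236 @ $20 + 48 @ $14 = $5,392
Total COGS = $2,603 + $10,133 + $1,957 + $5,392 = $20,085
Ending inventory: 170 @ $14 = $2,380

COGS = $20,085; ending inventory = $2,380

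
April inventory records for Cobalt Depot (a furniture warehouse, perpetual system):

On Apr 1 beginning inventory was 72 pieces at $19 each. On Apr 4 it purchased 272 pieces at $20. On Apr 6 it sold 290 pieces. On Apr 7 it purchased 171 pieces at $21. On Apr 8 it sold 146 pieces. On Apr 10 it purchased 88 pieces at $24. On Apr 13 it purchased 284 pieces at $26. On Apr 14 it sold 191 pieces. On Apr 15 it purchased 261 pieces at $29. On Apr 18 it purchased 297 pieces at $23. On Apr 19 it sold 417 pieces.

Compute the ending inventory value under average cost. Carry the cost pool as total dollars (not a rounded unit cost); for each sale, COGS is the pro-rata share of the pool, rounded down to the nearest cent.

Ending inventory = $10,205.21

After Apr 1: 72 on hand, pool $1,368.00 (≈ $19.0000 each)
After Apr 4: 344 on hand, pool $6,808.00 (≈ $19.7907 each)
Apr 6, sell 290: 290/344 × $6,808.00 → $5,739.30
After Apr 7: 225 on hand, pool $4,659.70 (≈ $20.7098 each)
Apr 8, sell 146: 146/225 × $4,659.70 → $3,023.62
After Apr 10: 167 on hand, pool $3,748.08 (≈ $22.4436 each)
After Apr 13: 451 on hand, pool $11,132.08 (≈ $24.6831 each)
Apr 14, sell 191: 191/451 × $11,132.08 → $4,714.47
After Apr 15: 521 on hand, pool $13,986.61 (≈ $26.8457 each)
After Apr 18: 818 on hand, pool $20,817.61 (≈ $25.4494 each)
Apr 19, sell 417: 417/818 × $20,817.61 → $10,612.40
Total COGS = $5,739.30 + $3,023.62 + $4,714.47 + $10,612.40 = $24,089.79
Ending inventory (cost pool remaining) = $10,205.21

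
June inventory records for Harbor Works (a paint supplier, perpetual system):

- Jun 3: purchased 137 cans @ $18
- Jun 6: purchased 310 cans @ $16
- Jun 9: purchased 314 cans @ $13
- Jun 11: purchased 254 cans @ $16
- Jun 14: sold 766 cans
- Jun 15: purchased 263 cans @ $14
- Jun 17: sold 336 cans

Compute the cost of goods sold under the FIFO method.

COGS = $16,790

Jun 14, 766 sold [FIFO — oldest first]: 137 @ $18 + 310 @ $16 + 314 @ $13 + 5 @ $16 = $11,588
Jun 17, 336 sold [FIFO — oldest first]: 249 @ $16 + 87 @ $14 = $5,202
Total COGS = $11,588 + $5,202 = $16,790
Ending inventory: 176 @ $14 = $2,464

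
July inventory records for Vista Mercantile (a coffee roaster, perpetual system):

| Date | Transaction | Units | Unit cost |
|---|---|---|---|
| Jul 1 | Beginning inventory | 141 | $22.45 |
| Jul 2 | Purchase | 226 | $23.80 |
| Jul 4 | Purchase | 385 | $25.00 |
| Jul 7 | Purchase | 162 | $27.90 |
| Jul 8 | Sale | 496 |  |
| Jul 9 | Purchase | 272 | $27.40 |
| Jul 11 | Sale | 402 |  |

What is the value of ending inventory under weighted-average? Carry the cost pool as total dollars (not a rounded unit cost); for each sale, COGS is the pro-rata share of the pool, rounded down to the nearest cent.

After Jul 1: 141 on hand, pool $3,165.45 (≈ $22.4500 each)
After Jul 2: 367 on hand, pool $8,544.25 (≈ $23.2813 each)
After Jul 4: 752 on hand, pool $18,169.25 (≈ $24.1612 each)
After Jul 7: 914 on hand, pool $22,689.05 (≈ $24.8239 each)
Jul 8, sell 496: 496/914 × $22,689.05 → $12,312.65
After Jul 9: 690 on hand, pool $17,829.20 (≈ $25.8394 each)
Jul 11, sell 402: 402/690 × $17,829.20 → $10,387.44
Total COGS = $12,312.65 + $10,387.44 = $22,700.09
Ending inventory (cost pool remaining) = $7,441.76
Check: goods available $30,141.85 = COGS $22,700.09 + ending $7,441.76

Ending inventory = $7,441.76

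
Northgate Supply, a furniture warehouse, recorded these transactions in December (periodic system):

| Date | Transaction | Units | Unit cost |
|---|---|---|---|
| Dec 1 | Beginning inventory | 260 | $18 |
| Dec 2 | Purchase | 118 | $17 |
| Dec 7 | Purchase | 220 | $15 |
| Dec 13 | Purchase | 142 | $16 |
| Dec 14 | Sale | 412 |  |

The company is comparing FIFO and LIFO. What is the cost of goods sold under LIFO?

FIFO COGS: 260 @ $18 + 118 @ $17 + 34 @ $15 = $7,196
LIFO COGS: 142 @ $16 + 220 @ $15 + 50 @ $17 = $6,422

COGS = $6,422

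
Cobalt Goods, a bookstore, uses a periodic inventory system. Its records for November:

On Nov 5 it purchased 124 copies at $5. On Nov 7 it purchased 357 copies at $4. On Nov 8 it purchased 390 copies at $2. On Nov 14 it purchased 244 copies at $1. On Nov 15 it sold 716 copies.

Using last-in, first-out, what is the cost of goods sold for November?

Nov 15, 716 sold [LIFO — newest first]: 244 @ $1 + 390 @ $2 + 82 @ $4 = $1,352
Ending inventory: 124 @ $5 + 275 @ $4 = $1,720
Check: goods available $3,072 = COGS $1,352 + ending $1,720

COGS = $1,352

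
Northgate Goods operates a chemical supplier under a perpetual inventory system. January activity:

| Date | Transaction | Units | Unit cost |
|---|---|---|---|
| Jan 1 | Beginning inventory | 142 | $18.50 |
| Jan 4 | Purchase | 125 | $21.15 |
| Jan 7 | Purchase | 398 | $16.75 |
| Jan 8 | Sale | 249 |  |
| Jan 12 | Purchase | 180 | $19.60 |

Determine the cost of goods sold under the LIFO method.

COGS = $4,170.75

Jan 8, 249 sold [LIFO — newest first]: 249 @ $16.75 = $4,170.75
Ending inventory: 142 @ $18.50 + 125 @ $21.15 + 149 @ $16.75 + 180 @ $19.60 = $11,294.50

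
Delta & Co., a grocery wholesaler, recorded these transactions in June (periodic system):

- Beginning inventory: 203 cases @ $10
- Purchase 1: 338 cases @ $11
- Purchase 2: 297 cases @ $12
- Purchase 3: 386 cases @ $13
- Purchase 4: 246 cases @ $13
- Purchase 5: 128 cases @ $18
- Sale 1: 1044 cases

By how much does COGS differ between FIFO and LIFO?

FIFO COGS: 203 @ $10 + 338 @ $11 + 297 @ $12 + 206 @ $13 = $11,990
LIFO COGS: 128 @ $18 + 246 @ $13 + 386 @ $13 + 284 @ $12 = $13,928
Difference = |$11,990 − $13,928| = $1,938

$1,938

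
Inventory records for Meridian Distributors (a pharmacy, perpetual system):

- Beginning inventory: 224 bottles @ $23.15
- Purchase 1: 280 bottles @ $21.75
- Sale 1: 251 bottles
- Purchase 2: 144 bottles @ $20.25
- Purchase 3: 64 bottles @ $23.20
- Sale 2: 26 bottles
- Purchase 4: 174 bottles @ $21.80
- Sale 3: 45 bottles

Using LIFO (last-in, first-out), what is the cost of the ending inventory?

Ending inventory = $12,426.15

Sale 1 (251) [LIFO — newest first]: 251 @ $21.75 = $5,459.25
Sale 2 (26) [LIFO — newest first]: 26 @ $23.20 = $603.20
Sale 3 (45) [LIFO — newest first]: 45 @ $21.80 = $981.00
Total COGS = $5,459.25 + $603.20 + $981.00 = $7,043.45
Ending inventory: 224 @ $23.15 + 29 @ $21.75 + 144 @ $20.25 + 38 @ $23.20 + 129 @ $21.80 = $12,426.15
Check: goods available $19,469.60 = COGS $7,043.45 + ending $12,426.15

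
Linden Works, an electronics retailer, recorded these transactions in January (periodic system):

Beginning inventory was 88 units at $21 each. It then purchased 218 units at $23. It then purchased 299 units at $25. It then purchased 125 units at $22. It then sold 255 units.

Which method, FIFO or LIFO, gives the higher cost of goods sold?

FIFO COGS: 88 @ $21 + 167 @ $23 = $5,689
LIFO COGS: 125 @ $22 + 130 @ $25 = $6,000

LIFO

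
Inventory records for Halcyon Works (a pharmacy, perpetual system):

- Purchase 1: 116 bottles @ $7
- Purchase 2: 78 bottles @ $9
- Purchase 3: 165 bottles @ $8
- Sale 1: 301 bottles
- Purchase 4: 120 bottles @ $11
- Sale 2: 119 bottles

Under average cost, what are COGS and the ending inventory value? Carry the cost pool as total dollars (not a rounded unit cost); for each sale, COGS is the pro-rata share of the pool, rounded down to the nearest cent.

After Purchase 1: 116 on hand, pool $812.00 (≈ $7.0000 each)
After Purchase 2: 194 on hand, pool $1,514.00 (≈ $7.8041 each)
After Purchase 3: 359 on hand, pool $2,834.00 (≈ $7.8942 each)
Sale 1, sell 301: 301/359 × $2,834.00 → $2,376.13
After Purchase 4: 178 on hand, pool $1,777.87 (≈ $9.9880 each)
Sale 2, sell 119: 119/178 × $1,777.87 → $1,188.57
Total COGS = $2,376.13 + $1,188.57 = $3,564.70
Ending inventory (cost pool remaining) = $589.30
Check: goods available $4,154.00 = COGS $3,564.70 + ending $589.30

COGS = $3,564.70; ending inventory = $589.30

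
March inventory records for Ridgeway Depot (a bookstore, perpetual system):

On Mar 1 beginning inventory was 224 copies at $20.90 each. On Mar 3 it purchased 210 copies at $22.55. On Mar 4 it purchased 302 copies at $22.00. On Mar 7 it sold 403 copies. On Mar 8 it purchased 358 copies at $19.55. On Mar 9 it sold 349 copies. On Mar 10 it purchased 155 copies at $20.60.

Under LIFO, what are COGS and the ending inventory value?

COGS = $15,744.50; ending inventory = $10,508.50

Mar 7, 403 sold [LIFO — newest first]: 302 @ $22.00 + 101 @ $22.55 = $8,921.55
Mar 9, 349 sold [LIFO — newest first]: 349 @ $19.55 = $6,822.95
Total COGS = $8,921.55 + $6,822.95 = $15,744.50
Ending inventory: 224 @ $20.90 + 109 @ $22.55 + 9 @ $19.55 + 155 @ $20.60 = $10,508.50
Check: goods available $26,253.00 = COGS $15,744.50 + ending $10,508.50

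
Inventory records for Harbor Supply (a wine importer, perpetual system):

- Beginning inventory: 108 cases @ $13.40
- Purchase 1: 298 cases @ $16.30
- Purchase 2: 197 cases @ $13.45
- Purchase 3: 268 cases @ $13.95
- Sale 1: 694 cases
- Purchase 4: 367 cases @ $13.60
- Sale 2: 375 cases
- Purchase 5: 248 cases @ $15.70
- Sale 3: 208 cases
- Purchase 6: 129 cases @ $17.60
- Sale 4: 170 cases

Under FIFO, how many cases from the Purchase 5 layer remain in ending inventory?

39

Sale 1 (694) [FIFO — oldest first]: 108 @ $13.40 + 298 @ $16.30 + 197 @ $13.45 + 91 @ $13.95 = $10,223.70
Sale 2 (375) [FIFO — oldest first]: 177 @ $13.95 + 198 @ $13.60 = $5,161.95
Sale 3 (208) [FIFO — oldest first]: 169 @ $13.60 + 39 @ $15.70 = $2,910.70
Sale 4 (170) [FIFO — oldest first]: 170 @ $15.70 = $2,669.00
Total COGS = $10,223.70 + $5,161.95 + $2,910.70 + $2,669.00 = $20,965.35
Ending inventory: 39 @ $15.70 + 129 @ $17.60 = $2,882.70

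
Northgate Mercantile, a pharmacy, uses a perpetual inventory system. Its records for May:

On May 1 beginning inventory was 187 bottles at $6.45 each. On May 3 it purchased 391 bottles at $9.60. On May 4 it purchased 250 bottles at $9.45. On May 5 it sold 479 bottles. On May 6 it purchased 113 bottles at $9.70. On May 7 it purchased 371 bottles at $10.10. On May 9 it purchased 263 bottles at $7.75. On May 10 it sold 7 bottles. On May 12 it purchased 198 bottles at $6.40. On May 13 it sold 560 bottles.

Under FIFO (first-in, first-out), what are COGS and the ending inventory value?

May 5, 479 sold [FIFO — oldest first]: 187 @ $6.45 + 292 @ $9.60 = $4,009.35
May 10, 7 sold [FIFO — oldest first]: 7 @ $9.60 = $67.20
May 13, 560 sold [FIFO — oldest first]: 92 @ $9.60 + 250 @ $9.45 + 113 @ $9.70 + 105 @ $10.10 = $5,402.30
Total COGS = $4,009.35 + $67.20 + $5,402.30 = $9,478.85
Ending inventory: 266 @ $10.10 + 263 @ $7.75 + 198 @ $6.40 = $5,992.05

COGS = $9,478.85; ending inventory = $5,992.05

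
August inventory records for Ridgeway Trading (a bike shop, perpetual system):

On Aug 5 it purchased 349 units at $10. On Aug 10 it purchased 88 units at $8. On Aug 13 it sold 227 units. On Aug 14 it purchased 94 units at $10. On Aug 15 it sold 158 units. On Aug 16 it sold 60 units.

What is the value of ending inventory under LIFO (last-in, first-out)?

Aug 13, 227 sold [LIFO — newest first]: 88 @ $8 + 139 @ $10 = $2,094
Aug 15, 158 sold [LIFO — newest first]: 94 @ $10 + 64 @ $10 = $1,580
Aug 16, 60 sold [LIFO — newest first]: 60 @ $10 = $600
Total COGS = $2,094 + $1,580 + $600 = $4,274
Ending inventory: 86 @ $10 = $860

Ending inventory = $860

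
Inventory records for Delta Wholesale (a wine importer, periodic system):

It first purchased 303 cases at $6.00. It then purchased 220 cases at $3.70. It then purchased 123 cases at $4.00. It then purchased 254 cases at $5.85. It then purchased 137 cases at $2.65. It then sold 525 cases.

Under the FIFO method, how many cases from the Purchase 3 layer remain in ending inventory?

Sale 1 (525) [FIFO — oldest first]: 303 @ $6.00 + 220 @ $3.70 + 2 @ $4.00 = $2,640.00
Ending inventory: 121 @ $4.00 + 254 @ $5.85 + 137 @ $2.65 = $2,332.95

121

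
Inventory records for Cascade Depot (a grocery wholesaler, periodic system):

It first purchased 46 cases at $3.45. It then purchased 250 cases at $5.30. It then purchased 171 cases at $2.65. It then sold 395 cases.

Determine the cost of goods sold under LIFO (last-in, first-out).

Sale 1 (395) [LIFO — newest first]: 171 @ $2.65 + 224 @ $5.30 = $1,640.35
Ending inventory: 46 @ $3.45 + 26 @ $5.30 = $296.50
Check: goods available $1,936.85 = COGS $1,640.35 + ending $296.50

COGS = $1,640.35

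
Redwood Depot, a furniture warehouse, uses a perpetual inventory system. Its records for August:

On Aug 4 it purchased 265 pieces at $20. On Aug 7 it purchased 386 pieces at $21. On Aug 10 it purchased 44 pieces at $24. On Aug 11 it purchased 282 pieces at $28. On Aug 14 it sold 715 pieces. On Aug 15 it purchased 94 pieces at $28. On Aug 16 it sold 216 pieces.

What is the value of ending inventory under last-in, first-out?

Ending inventory = $2,800

Aug 14, 715 sold [LIFO — newest first]: 282 @ $28 + 44 @ $24 + 386 @ $21 + 3 @ $20 = $17,118
Aug 16, 216 sold [LIFO — newest first]: 94 @ $28 + 122 @ $20 = $5,072
Total COGS = $17,118 + $5,072 = $22,190
Ending inventory: 140 @ $20 = $2,800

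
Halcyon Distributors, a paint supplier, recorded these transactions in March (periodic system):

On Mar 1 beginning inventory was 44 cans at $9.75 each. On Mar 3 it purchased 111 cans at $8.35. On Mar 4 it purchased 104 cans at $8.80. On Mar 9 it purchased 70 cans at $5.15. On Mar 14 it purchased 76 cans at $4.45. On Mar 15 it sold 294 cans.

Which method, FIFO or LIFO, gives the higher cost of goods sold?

FIFO COGS: 44 @ $9.75 + 111 @ $8.35 + 104 @ $8.80 + 35 @ $5.15 = $2,451.30
LIFO COGS: 76 @ $4.45 + 70 @ $5.15 + 104 @ $8.80 + 44 @ $8.35 = $1,981.30

FIFO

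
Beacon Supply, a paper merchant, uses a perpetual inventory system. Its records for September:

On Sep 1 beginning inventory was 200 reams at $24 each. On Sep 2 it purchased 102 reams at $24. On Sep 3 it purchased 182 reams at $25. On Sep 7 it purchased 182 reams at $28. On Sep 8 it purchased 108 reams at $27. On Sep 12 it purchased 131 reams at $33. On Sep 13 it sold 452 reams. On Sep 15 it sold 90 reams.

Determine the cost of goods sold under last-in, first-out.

COGS = $15,360

Sep 13, 452 sold [LIFO — newest first]: 131 @ $33 + 108 @ $27 + 182 @ $28 + 31 @ $25 = $13,110
Sep 15, 90 sold [LIFO — newest first]: 90 @ $25 = $2,250
Total COGS = $13,110 + $2,250 = $15,360
Ending inventory: 200 @ $24 + 102 @ $24 + 61 @ $25 = $8,773
Check: goods available $24,133 = COGS $15,360 + ending $8,773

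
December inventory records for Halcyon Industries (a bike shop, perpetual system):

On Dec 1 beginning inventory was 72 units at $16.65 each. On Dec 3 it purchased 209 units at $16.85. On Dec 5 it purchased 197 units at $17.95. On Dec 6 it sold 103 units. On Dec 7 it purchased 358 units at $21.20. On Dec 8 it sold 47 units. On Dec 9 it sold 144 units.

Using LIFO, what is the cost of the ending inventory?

Dec 6, 103 sold [LIFO — newest first]: 103 @ $17.95 = $1,848.85
Dec 8, 47 sold [LIFO — newest first]: 47 @ $21.20 = $996.40
Dec 9, 144 sold [LIFO — newest first]: 144 @ $21.20 = $3,052.80
Total COGS = $1,848.85 + $996.40 + $3,052.80 = $5,898.05
Ending inventory: 72 @ $16.65 + 209 @ $16.85 + 94 @ $17.95 + 167 @ $21.20 = $9,948.15
Check: goods available $15,846.20 = COGS $5,898.05 + ending $9,948.15

Ending inventory = $9,948.15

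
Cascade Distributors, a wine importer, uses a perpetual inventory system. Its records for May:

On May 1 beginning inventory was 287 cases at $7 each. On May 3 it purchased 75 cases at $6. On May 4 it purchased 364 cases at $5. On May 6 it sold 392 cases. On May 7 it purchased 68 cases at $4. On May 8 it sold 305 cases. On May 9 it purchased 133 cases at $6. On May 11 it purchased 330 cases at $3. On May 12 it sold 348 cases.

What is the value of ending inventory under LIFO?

Ending inventory = $1,369

May 6, 392 sold [LIFO — newest first]: 364 @ $5 + 28 @ $6 = $1,988
May 8, 305 sold [LIFO — newest first]: 68 @ $4 + 47 @ $6 + 190 @ $7 = $1,884
May 12, 348 sold [LIFO — newest first]: 330 @ $3 + 18 @ $6 = $1,098
Total COGS = $1,988 + $1,884 + $1,098 = $4,970
Ending inventory: 97 @ $7 + 115 @ $6 = $1,369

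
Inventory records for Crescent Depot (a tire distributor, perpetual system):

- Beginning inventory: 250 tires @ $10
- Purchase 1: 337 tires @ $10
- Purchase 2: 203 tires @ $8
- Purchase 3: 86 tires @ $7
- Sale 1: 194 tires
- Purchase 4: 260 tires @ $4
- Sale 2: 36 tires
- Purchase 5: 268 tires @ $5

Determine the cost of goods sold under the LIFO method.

Sale 1 (194) [LIFO — newest first]: 86 @ $7 + 108 @ $8 = $1,466
Sale 2 (36) [LIFO — newest first]: 36 @ $4 = $144
Total COGS = $1,466 + $144 = $1,610
Ending inventory: 250 @ $10 + 337 @ $10 + 95 @ $8 + 224 @ $4 + 268 @ $5 = $8,866
Check: goods available $10,476 = COGS $1,610 + ending $8,866

COGS = $1,610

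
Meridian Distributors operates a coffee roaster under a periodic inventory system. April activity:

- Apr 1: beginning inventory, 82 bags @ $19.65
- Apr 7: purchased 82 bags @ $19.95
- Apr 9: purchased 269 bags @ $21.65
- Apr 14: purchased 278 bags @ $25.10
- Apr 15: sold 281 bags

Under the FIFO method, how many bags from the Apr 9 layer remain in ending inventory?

Apr 15, 281 sold [FIFO — oldest first]: 82 @ $19.65 + 82 @ $19.95 + 117 @ $21.65 = $5,780.25
Ending inventory: 152 @ $21.65 + 278 @ $25.10 = $10,268.60
Check: goods available $16,048.85 = COGS $5,780.25 + ending $10,268.60

152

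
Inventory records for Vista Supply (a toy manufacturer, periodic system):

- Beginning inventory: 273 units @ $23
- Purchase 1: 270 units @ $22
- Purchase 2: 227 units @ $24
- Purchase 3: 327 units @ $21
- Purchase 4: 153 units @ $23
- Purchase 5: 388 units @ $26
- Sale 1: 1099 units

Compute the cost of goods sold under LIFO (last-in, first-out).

Sale 1 (1099) [LIFO — newest first]: 388 @ $26 + 153 @ $23 + 327 @ $21 + 227 @ $24 + 4 @ $22 = $26,010
Ending inventory: 273 @ $23 + 266 @ $22 = $12,131
Check: goods available $38,141 = COGS $26,010 + ending $12,131

COGS = $26,010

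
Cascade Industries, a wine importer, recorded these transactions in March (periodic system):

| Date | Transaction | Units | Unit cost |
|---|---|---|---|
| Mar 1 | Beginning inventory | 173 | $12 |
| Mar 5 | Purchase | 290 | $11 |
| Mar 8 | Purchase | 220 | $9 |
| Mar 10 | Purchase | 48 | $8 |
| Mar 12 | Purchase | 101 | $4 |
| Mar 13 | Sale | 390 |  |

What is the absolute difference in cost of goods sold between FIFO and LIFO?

$1,464

FIFO COGS: 173 @ $12 + 217 @ $11 = $4,463
LIFO COGS: 101 @ $4 + 48 @ $8 + 220 @ $9 + 21 @ $11 = $2,999
Difference = |$4,463 − $2,999| = $1,464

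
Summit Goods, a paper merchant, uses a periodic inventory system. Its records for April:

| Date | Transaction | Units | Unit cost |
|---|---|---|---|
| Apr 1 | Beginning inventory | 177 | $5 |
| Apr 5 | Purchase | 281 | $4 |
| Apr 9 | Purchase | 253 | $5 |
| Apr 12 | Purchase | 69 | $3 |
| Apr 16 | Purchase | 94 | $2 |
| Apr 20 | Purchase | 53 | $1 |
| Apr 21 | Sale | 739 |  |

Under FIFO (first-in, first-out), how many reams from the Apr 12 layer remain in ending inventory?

41

Apr 21, 739 sold [FIFO — oldest first]: 177 @ $5 + 281 @ $4 + 253 @ $5 + 28 @ $3 = $3,358
Ending inventory: 41 @ $3 + 94 @ $2 + 53 @ $1 = $364
Check: goods available $3,722 = COGS $3,358 + ending $364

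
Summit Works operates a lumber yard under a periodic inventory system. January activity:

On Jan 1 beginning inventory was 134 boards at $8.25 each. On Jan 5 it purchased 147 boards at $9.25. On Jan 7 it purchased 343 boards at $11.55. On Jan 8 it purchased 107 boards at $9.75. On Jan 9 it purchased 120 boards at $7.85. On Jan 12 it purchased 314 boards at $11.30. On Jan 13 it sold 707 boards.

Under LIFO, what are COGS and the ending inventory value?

Jan 13, 707 sold [LIFO — newest first]: 314 @ $11.30 + 120 @ $7.85 + 107 @ $9.75 + 166 @ $11.55 = $7,450.75
Ending inventory: 134 @ $8.25 + 147 @ $9.25 + 177 @ $11.55 = $4,509.60

COGS = $7,450.75; ending inventory = $4,509.60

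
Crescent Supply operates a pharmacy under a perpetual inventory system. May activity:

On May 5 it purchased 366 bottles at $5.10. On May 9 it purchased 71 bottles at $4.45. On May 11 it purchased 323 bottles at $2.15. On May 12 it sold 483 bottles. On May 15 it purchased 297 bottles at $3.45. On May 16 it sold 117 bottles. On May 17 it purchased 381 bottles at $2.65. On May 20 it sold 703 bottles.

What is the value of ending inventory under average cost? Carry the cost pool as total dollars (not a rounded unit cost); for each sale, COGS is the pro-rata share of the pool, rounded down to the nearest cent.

After May 5: 366 on hand, pool $1,866.60 (≈ $5.1000 each)
After May 9: 437 on hand, pool $2,182.55 (≈ $4.9944 each)
After May 11: 760 on hand, pool $2,877.00 (≈ $3.7855 each)
May 12, sell 483: 483/760 × $2,877.00 → $1,828.40
After May 15: 574 on hand, pool $2,073.25 (≈ $3.6119 each)
May 16, sell 117: 117/574 × $2,073.25 → $422.59
After May 17: 838 on hand, pool $2,660.31 (≈ $3.1746 each)
May 20, sell 703: 703/838 × $2,660.31 → $2,231.73
Total COGS = $1,828.40 + $422.59 + $2,231.73 = $4,482.72
Ending inventory (cost pool remaining) = $428.58

Ending inventory = $428.58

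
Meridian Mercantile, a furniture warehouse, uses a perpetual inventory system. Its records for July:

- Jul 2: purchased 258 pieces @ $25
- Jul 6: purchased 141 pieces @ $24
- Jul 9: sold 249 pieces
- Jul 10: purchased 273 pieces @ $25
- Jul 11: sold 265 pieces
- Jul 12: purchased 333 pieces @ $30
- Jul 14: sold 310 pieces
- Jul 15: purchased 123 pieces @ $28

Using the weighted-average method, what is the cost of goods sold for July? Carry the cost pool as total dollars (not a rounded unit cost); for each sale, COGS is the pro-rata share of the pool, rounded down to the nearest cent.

COGS = $21,517.51

After Jul 2: 258 on hand, pool $6,450.00 (≈ $25.0000 each)
After Jul 6: 399 on hand, pool $9,834.00 (≈ $24.6466 each)
Jul 9, sell 249: 249/399 × $9,834.00 → $6,137.00
After Jul 10: 423 on hand, pool $10,522.00 (≈ $24.8747 each)
Jul 11, sell 265: 265/423 × $10,522.00 → $6,591.79
After Jul 12: 491 on hand, pool $13,920.21 (≈ $28.3507 each)
Jul 14, sell 310: 310/491 × $13,920.21 → $8,788.72
After Jul 15: 304 on hand, pool $8,575.49 (≈ $28.2088 each)
Total COGS = $6,137.00 + $6,591.79 + $8,788.72 = $21,517.51
Ending inventory (cost pool remaining) = $8,575.49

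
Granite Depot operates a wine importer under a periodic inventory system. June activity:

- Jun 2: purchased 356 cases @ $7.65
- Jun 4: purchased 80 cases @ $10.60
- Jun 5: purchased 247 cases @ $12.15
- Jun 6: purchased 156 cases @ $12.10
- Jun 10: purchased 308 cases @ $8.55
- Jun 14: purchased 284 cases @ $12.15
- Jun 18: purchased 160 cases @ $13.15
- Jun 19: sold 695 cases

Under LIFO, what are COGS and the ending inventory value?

Jun 19, 695 sold [LIFO — newest first]: 160 @ $13.15 + 284 @ $12.15 + 251 @ $8.55 = $7,700.65
Ending inventory: 356 @ $7.65 + 80 @ $10.60 + 247 @ $12.15 + 156 @ $12.10 + 57 @ $8.55 = $8,947.40
Check: goods available $16,648.05 = COGS $7,700.65 + ending $8,947.40

COGS = $7,700.65; ending inventory = $8,947.40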